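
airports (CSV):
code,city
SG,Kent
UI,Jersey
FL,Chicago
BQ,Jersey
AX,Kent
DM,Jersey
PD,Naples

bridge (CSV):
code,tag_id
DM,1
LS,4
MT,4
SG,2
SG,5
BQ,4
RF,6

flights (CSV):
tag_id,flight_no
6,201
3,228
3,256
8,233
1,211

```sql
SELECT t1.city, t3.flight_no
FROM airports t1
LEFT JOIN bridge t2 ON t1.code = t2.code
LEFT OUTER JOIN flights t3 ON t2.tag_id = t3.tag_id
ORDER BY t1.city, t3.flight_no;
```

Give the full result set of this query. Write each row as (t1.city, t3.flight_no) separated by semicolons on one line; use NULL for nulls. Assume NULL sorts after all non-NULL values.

(Chicago, NULL); (Jersey, 211); (Jersey, NULL); (Jersey, NULL); (Kent, NULL); (Kent, NULL); (Kent, NULL); (Naples, NULL)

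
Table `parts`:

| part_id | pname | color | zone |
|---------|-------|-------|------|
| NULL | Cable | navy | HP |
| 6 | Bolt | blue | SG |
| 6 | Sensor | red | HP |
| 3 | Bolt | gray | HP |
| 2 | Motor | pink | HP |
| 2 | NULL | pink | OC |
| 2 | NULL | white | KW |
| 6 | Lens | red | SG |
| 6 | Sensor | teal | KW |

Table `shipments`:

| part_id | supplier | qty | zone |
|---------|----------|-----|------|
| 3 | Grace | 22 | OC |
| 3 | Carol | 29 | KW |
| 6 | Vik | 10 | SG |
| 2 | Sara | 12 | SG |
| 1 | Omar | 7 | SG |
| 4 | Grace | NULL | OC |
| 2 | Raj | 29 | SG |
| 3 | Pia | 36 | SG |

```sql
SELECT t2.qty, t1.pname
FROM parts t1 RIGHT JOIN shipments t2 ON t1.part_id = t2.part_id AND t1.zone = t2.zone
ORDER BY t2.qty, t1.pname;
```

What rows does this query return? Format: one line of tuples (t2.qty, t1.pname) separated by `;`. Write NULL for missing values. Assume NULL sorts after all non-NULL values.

RIGHT JOIN keeps every row from `shipments`; unmatched rows get NULL for `parts`'s columns.
Matching on t1.part_id = t2.part_id AND t1.zone = t2.zone. A NULL in a compared column never satisfies the condition.
Matched pairs: 2; unmatched t2 rows kept: 7.

(7, NULL); (10, Bolt); (10, Lens); (12, NULL); (22, NULL); (29, NULL); (29, NULL); (36, NULL); (NULL, NULL)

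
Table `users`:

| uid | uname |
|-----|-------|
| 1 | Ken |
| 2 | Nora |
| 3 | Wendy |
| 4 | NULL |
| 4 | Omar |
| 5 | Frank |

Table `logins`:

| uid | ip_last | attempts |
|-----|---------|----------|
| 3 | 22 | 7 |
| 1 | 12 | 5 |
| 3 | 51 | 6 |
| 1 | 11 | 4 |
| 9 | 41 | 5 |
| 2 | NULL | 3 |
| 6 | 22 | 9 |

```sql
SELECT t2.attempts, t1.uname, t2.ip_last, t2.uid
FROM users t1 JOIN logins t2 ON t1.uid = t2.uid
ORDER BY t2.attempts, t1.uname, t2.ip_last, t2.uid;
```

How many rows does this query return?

INNER JOIN keeps only pairs where the ON condition holds.
Matching on t1.uid = t2.uid.
Matched pairs: 5.
Total: 5 rows.

5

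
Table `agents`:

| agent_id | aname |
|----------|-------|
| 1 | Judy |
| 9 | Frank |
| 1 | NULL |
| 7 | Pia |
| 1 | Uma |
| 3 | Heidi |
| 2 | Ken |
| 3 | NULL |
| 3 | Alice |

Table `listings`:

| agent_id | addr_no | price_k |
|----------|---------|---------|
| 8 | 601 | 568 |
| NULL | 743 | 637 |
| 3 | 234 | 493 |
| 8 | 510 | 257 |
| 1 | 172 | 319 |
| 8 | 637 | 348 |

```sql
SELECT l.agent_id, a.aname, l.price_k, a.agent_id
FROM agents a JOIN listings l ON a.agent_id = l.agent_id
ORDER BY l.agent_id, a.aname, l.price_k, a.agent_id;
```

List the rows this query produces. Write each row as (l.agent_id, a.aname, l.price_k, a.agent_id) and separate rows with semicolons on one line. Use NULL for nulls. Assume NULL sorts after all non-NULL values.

(1, Judy, 319, 1); (1, Uma, 319, 1); (1, NULL, 319, 1); (3, Alice, 493, 3); (3, Heidi, 493, 3); (3, NULL, 493, 3)

INNER JOIN keeps only pairs where the ON condition holds.
Matching on a.agent_id = l.agent_id. A NULL in a compared column never satisfies the condition.
- a[0] agent_id=1 → 1 match(es) in l → 1 row(s).
- a[1] agent_id=9 → no match; dropped.
- a[2] agent_id=1 → 1 match(es) in l → 1 row(s).
- a[3] agent_id=7 → no match; dropped.
- a[4] agent_id=1 → 1 match(es) in l → 1 row(s).
- a[5] agent_id=3 → 1 match(es) in l → 1 row(s).
- a[6] agent_id=2 → no match; dropped.
- a[7] agent_id=3 → 1 match(es) in l → 1 row(s).
- a[8] agent_id=3 → 1 match(es) in l → 1 row(s).
After projecting and ordering:
l.agent_id | a.aname | l.price_k | a.agent_id
1 | Judy | 319 | 1
1 | Uma | 319 | 1
1 | NULL | 319 | 1
3 | Alice | 493 | 3
3 | Heidi | 493 | 3
3 | NULL | 493 | 3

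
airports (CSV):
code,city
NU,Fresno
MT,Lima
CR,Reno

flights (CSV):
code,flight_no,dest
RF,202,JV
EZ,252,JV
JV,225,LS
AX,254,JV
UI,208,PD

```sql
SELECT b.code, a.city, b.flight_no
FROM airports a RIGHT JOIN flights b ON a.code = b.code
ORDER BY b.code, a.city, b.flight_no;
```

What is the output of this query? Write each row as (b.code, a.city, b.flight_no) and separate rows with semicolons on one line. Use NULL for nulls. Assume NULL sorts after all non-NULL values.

(AX, NULL, 254); (EZ, NULL, 252); (JV, NULL, 225); (RF, NULL, 202); (UI, NULL, 208)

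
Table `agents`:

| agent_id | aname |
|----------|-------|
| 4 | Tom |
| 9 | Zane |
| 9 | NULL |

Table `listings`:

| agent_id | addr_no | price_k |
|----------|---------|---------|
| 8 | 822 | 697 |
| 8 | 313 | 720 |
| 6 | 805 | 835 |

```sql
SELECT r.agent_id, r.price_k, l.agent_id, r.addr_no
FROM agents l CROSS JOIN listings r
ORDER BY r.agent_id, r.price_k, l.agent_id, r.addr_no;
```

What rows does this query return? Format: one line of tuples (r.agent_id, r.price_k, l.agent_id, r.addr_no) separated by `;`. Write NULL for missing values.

CROSS JOIN pairs every row of `agents` with every row of `listings`: 3 × 3 = 9 rows.

(6, 835, 4, 805); (6, 835, 9, 805); (6, 835, 9, 805); (8, 697, 4, 822); (8, 697, 9, 822); (8, 697, 9, 822); (8, 720, 4, 313); (8, 720, 9, 313); (8, 720, 9, 313)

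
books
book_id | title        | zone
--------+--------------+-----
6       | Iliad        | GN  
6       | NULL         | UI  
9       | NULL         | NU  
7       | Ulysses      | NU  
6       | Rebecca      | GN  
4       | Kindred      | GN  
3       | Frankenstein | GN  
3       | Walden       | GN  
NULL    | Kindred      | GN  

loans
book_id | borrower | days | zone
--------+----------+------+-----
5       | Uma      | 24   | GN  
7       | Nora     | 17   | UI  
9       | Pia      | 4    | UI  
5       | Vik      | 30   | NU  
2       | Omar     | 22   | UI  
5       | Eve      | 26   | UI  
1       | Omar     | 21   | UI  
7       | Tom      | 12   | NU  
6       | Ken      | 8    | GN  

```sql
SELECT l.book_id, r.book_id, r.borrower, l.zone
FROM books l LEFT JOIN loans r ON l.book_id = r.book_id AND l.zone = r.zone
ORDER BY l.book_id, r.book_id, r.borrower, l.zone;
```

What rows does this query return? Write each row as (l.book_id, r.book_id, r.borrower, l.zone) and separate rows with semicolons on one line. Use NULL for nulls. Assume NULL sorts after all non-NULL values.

(3, NULL, NULL, GN); (3, NULL, NULL, GN); (4, NULL, NULL, GN); (6, 6, Ken, GN); (6, 6, Ken, GN); (6, NULL, NULL, UI); (7, 7, Tom, NU); (9, NULL, NULL, NU); (NULL, NULL, NULL, GN)

LEFT JOIN keeps every row from `books`; unmatched rows get NULL for `loans`'s columns.
Matching on l.book_id = r.book_id AND l.zone = r.zone. A NULL in a compared column never satisfies the condition.
- l row (book_id=6, zone=GN): matches 1 r row(s) → 1 output row(s).
- l row (book_id=6, zone=UI): no match → kept, r columns NULL.
- l row (book_id=9, zone=NU): no match → kept, r columns NULL.
- l row (book_id=7, zone=NU): matches 1 r row(s) → 1 output row(s).
- l row (book_id=6, zone=GN): matches 1 r row(s) → 1 output row(s).
- l row (book_id=4, zone=GN): no match → kept, r columns NULL.
- l row (book_id=3, zone=GN): no match → kept, r columns NULL.
- l row (book_id=3, zone=GN): no match → kept, r columns NULL.
- l row (book_id=NULL, zone=GN): no match → kept, r columns NULL.
After projecting and ordering:
l.book_id | r.book_id | r.borrower | l.zone
3 | NULL | NULL | GN
3 | NULL | NULL | GN
4 | NULL | NULL | GN
6 | 6 | Ken | GN
6 | 6 | Ken | GN
6 | NULL | NULL | UI
7 | 7 | Tom | NU
9 | NULL | NULL | NU
NULL | NULL | NULL | GN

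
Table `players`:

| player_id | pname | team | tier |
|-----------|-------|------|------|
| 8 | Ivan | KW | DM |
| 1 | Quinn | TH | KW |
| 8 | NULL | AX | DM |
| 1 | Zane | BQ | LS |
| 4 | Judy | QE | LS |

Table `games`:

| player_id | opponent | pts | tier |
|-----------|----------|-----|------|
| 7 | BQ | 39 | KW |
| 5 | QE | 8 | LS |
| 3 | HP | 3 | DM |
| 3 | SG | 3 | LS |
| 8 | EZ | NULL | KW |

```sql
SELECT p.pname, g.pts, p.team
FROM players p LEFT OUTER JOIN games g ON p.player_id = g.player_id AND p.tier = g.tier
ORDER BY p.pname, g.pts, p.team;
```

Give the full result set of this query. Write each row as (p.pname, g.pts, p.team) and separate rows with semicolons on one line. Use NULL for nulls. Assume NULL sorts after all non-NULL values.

(Ivan, NULL, KW); (Judy, NULL, QE); (Quinn, NULL, TH); (Zane, NULL, BQ); (NULL, NULL, AX)

LEFT JOIN keeps every row from `players`; unmatched rows get NULL for `games`'s columns.
Matching on p.player_id = g.player_id AND p.tier = g.tier.
- p[0] player_id=8, tier=DM → no match; kept with NULLs on the g side.
- p[1] player_id=1, tier=KW → no match; kept with NULLs on the g side.
- p[2] player_id=8, tier=DM → no match; kept with NULLs on the g side.
- p[3] player_id=1, tier=LS → no match; kept with NULLs on the g side.
- p[4] player_id=4, tier=LS → no match; kept with NULLs on the g side.
After projecting and ordering:
p.pname | g.pts | p.team
Ivan | NULL | KW
Judy | NULL | QE
Quinn | NULL | TH
Zane | NULL | BQ
NULL | NULL | AX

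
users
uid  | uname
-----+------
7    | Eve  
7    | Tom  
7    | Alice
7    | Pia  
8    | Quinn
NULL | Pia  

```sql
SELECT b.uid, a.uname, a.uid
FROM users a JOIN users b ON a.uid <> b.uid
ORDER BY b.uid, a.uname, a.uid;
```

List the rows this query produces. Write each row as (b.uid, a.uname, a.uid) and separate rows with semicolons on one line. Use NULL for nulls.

INNER JOIN keeps only pairs where the ON condition holds.
Matching on a.uid <> b.uid. A NULL in a compared column never satisfies the condition.
- uid=7: 1 matching b row(s), so 1 row(s) emitted.
- uid=7: 1 matching b row(s), so 1 row(s) emitted.
- uid=7: 1 matching b row(s), so 1 row(s) emitted.
- uid=7: 1 matching b row(s), so 1 row(s) emitted.
- uid=8: 4 matching b row(s), so 4 row(s) emitted.
- uid=NULL: no matching b row, dropped.
After projecting and ordering:
b.uid | a.uname | a.uid
7 | Quinn | 8
7 | Quinn | 8
7 | Quinn | 8
7 | Quinn | 8
8 | Alice | 7
8 | Eve | 7
8 | Pia | 7
8 | Tom | 7

(7, Quinn, 8); (7, Quinn, 8); (7, Quinn, 8); (7, Quinn, 8); (8, Alice, 7); (8, Eve, 7); (8, Pia, 7); (8, Tom, 7)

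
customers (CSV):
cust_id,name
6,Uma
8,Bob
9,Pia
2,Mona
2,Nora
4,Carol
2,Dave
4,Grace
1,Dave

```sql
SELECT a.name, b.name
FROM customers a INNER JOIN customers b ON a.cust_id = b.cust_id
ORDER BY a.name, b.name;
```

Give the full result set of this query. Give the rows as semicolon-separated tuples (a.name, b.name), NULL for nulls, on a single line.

INNER JOIN keeps only pairs where the ON condition holds.
Matching on a.cust_id = b.cust_id.
Matched pairs: 17.

(Bob, Bob); (Carol, Carol); (Carol, Grace); (Dave, Dave); (Dave, Dave); (Dave, Mona); (Dave, Nora); (Grace, Carol); (Grace, Grace); (Mona, Dave); (Mona, Mona); (Mona, Nora); (Nora, Dave); (Nora, Mona); (Nora, Nora); (Pia, Pia); (Uma, Uma)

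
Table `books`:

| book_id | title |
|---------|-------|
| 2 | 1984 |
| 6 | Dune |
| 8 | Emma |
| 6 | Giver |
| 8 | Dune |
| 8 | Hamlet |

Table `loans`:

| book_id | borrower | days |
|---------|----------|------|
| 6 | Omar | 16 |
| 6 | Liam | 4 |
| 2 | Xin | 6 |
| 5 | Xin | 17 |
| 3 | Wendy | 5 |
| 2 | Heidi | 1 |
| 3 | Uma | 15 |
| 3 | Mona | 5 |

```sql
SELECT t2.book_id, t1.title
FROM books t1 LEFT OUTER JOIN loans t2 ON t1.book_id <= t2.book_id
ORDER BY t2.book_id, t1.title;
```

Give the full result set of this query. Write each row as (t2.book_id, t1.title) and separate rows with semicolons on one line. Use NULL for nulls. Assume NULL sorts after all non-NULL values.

(2, 1984); (2, 1984); (3, 1984); (3, 1984); (3, 1984); (5, 1984); (6, 1984); (6, 1984); (6, Dune); (6, Dune); (6, Giver); (6, Giver); (NULL, Dune); (NULL, Emma); (NULL, Hamlet)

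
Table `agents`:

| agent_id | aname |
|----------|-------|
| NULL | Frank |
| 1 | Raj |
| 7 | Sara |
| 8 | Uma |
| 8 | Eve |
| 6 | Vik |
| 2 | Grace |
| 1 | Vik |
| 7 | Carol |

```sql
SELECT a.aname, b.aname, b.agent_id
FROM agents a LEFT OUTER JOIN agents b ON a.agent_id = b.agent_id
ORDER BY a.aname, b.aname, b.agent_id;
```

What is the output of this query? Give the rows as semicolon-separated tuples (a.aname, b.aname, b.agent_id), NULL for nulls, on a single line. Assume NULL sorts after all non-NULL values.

(Carol, Carol, 7); (Carol, Sara, 7); (Eve, Eve, 8); (Eve, Uma, 8); (Frank, NULL, NULL); (Grace, Grace, 2); (Raj, Raj, 1); (Raj, Vik, 1); (Sara, Carol, 7); (Sara, Sara, 7); (Uma, Eve, 8); (Uma, Uma, 8); (Vik, Raj, 1); (Vik, Vik, 1); (Vik, Vik, 6)

LEFT JOIN keeps every row from `agents a`; unmatched rows get NULL for `agents b`'s columns.
Matching on a.agent_id = b.agent_id. A NULL in a compared column never satisfies the condition.
- agent_id=NULL: no b row matches, row kept with b columns NULL.
- agent_id=1: 2 matching b row(s), so 2 row(s) emitted.
- agent_id=7: 2 matching b row(s), so 2 row(s) emitted.
- agent_id=8: 2 matching b row(s), so 2 row(s) emitted.
- agent_id=8: 2 matching b row(s), so 2 row(s) emitted.
- agent_id=6: 1 matching b row(s), so 1 row(s) emitted.
- agent_id=2: 1 matching b row(s), so 1 row(s) emitted.
- agent_id=1: 2 matching b row(s), so 2 row(s) emitted.
- agent_id=7: 2 matching b row(s), so 2 row(s) emitted.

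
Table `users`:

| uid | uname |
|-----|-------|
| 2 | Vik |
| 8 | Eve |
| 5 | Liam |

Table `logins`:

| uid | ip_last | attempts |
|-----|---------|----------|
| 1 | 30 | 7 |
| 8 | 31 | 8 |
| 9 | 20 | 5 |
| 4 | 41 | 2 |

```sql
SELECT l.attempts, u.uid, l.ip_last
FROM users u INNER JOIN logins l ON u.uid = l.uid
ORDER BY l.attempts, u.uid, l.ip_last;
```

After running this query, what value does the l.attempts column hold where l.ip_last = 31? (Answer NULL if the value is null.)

8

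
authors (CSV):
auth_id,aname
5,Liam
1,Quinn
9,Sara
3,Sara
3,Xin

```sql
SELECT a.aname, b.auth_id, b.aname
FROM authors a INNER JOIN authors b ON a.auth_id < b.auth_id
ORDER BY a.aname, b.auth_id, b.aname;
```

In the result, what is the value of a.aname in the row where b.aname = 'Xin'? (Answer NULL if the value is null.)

Quinn

INNER JOIN keeps only pairs where the ON condition holds.
Matching on a.auth_id < b.auth_id.
- auth_id=5: 1 matching b row(s), so 1 row(s) emitted.
- auth_id=1: 4 matching b row(s), so 4 row(s) emitted.
- auth_id=9: no matching b row, dropped.
- auth_id=3: 2 matching b row(s), so 2 row(s) emitted.
- auth_id=3: 2 matching b row(s), so 2 row(s) emitted.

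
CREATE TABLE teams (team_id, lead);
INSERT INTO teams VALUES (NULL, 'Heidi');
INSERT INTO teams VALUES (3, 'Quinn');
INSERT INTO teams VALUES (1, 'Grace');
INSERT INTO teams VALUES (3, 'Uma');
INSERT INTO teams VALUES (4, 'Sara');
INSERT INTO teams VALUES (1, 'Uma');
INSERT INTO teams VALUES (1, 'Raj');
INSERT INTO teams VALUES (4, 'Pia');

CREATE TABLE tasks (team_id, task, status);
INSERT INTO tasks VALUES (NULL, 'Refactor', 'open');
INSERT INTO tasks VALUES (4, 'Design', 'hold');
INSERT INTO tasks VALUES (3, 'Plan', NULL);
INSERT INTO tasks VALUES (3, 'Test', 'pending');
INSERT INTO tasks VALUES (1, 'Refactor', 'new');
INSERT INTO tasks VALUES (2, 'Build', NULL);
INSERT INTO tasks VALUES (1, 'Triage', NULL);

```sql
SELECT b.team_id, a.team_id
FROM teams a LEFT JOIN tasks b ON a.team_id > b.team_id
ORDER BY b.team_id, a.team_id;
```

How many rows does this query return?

20

LEFT JOIN keeps every row from `teams`; unmatched rows get NULL for `tasks`'s columns.
Matching on a.team_id > b.team_id. A NULL in a compared column never satisfies the condition.
- team_id=NULL: no b row matches, row kept with b columns NULL.
- team_id=3: 3 matching b row(s), so 3 row(s) emitted.
- team_id=1: no b row matches, row kept with b columns NULL.
- team_id=3: 3 matching b row(s), so 3 row(s) emitted.
- team_id=4: 5 matching b row(s), so 5 row(s) emitted.
- team_id=1: no b row matches, row kept with b columns NULL.
- team_id=1: no b row matches, row kept with b columns NULL.
- team_id=4: 5 matching b row(s), so 5 row(s) emitted.
Total: 16 matched + 4 padded = 20 rows.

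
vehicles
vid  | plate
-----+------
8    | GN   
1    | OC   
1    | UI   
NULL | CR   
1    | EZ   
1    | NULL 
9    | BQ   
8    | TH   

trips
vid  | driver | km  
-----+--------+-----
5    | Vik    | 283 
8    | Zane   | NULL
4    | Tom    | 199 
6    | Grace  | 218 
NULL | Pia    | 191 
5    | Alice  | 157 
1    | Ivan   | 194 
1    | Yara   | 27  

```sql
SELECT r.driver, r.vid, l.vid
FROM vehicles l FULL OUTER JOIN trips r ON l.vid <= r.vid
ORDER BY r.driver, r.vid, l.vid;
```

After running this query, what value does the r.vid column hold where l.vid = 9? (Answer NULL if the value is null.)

FULL OUTER JOIN keeps every row from both sides; unmatched rows get NULL for the other side's columns.
Matching on l.vid <= r.vid. A NULL in a compared column never satisfies the condition.
- l row (vid=8): matches 1 r row(s) → 1 output row(s).
- l row (vid=1): matches 7 r row(s) → 7 output row(s).
- l row (vid=1): matches 7 r row(s) → 7 output row(s).
- l row (vid=NULL): no match → kept, r columns NULL.
- l row (vid=1): matches 7 r row(s) → 7 output row(s).
- l row (vid=1): matches 7 r row(s) → 7 output row(s).
- l row (vid=9): no match → kept, r columns NULL.
- l row (vid=8): matches 1 r row(s) → 1 output row(s).
- plus 1 unmatched r row(s), each kept with NULL l columns.

NULL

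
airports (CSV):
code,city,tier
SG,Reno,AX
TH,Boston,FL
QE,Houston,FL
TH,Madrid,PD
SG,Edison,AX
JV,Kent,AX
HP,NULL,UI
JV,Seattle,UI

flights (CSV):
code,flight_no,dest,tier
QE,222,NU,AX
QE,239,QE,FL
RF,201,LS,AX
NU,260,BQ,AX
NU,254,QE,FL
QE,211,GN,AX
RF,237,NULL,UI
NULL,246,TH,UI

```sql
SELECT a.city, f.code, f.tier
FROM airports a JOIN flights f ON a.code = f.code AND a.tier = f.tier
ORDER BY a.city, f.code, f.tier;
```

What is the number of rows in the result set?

INNER JOIN keeps only pairs where the ON condition holds.
Matching on a.code = f.code AND a.tier = f.tier. A NULL in a compared column never satisfies the condition.
Matched pairs: 1.
Total: 1 rows.

1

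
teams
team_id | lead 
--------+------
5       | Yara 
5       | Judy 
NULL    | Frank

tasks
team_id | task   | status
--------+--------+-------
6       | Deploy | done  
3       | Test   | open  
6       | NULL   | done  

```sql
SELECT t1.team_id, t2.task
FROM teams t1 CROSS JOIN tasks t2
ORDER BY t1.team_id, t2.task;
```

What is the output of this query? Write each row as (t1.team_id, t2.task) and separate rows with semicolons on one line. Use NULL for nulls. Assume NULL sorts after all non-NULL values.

(5, Deploy); (5, Deploy); (5, Test); (5, Test); (5, NULL); (5, NULL); (NULL, Deploy); (NULL, Test); (NULL, NULL)

CROSS JOIN pairs every row of `teams` with every row of `tasks`: 3 × 3 = 9 rows.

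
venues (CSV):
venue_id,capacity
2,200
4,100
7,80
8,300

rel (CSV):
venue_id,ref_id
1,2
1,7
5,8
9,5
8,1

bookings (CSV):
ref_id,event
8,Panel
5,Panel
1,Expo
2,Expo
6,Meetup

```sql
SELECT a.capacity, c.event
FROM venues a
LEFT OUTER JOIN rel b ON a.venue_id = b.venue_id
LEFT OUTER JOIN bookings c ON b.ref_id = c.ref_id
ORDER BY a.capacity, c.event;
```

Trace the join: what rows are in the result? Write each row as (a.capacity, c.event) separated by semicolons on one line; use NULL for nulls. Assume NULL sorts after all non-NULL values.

(80, NULL); (100, NULL); (200, NULL); (300, Expo)

Step 1 — a LEFT JOIN b on venue_id → 4 row(s).
Then LEFT JOIN `bookings c` on ref_id: each of those 4 rows is kept; rows whose b.ref_id has no match in c get NULL for c's columns.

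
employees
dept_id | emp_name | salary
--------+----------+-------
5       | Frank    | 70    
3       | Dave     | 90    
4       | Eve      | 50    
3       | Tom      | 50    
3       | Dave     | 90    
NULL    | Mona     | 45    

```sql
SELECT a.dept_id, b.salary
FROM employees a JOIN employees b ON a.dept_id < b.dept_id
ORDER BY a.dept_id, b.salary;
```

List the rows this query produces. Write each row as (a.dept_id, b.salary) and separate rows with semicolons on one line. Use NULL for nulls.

INNER JOIN keeps only pairs where the ON condition holds.
Matching on a.dept_id < b.dept_id. A NULL in a compared column never satisfies the condition.
- a row (dept_id=5): no match → dropped.
- a row (dept_id=3): matches 2 b row(s) → 2 output row(s).
- a row (dept_id=4): matches 1 b row(s) → 1 output row(s).
- a row (dept_id=3): matches 2 b row(s) → 2 output row(s).
- a row (dept_id=3): matches 2 b row(s) → 2 output row(s).
- a row (dept_id=NULL): no match → dropped.
After projecting and ordering:
a.dept_id | b.salary
3 | 50
3 | 50
3 | 50
3 | 70
3 | 70
3 | 70
4 | 70

(3, 50); (3, 50); (3, 50); (3, 70); (3, 70); (3, 70); (4, 70)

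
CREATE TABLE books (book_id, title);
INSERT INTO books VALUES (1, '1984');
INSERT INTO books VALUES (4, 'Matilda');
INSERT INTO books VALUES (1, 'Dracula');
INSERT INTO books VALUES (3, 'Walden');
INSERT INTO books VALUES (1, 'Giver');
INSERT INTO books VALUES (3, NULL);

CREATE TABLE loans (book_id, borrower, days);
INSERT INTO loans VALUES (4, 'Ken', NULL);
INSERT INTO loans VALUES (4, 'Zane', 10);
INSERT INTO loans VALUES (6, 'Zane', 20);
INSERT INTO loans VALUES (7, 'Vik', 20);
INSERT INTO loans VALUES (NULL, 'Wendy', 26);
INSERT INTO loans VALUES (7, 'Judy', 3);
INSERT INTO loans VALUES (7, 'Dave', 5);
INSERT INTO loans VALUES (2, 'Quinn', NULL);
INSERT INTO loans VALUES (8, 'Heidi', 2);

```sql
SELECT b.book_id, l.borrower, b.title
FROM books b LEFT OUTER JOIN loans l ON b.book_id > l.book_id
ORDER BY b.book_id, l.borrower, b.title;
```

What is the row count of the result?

6

LEFT JOIN keeps every row from `books`; unmatched rows get NULL for `loans`'s columns.
Matching on b.book_id > l.book_id. A NULL in a compared column never satisfies the condition.
- b row (book_id=1): no match → kept, l columns NULL.
- b row (book_id=4): matches 1 l row(s) → 1 output row(s).
- b row (book_id=1): no match → kept, l columns NULL.
- b row (book_id=3): matches 1 l row(s) → 1 output row(s).
- b row (book_id=1): no match → kept, l columns NULL.
- b row (book_id=3): matches 1 l row(s) → 1 output row(s).
Total: 3 matched + 3 padded = 6 rows.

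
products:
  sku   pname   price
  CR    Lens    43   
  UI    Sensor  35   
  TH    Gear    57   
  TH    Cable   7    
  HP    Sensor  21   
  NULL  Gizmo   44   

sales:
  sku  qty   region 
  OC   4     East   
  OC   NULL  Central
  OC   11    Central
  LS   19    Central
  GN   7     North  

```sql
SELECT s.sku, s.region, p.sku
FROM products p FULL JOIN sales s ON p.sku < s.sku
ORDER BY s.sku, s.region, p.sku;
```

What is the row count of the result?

13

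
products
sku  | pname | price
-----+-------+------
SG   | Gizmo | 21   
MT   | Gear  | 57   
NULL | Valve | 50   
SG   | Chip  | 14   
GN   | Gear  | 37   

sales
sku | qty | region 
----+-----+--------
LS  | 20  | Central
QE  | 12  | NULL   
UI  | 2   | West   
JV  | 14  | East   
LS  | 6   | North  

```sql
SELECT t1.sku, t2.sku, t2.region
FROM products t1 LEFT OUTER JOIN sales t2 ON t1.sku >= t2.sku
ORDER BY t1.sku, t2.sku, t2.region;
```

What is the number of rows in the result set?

13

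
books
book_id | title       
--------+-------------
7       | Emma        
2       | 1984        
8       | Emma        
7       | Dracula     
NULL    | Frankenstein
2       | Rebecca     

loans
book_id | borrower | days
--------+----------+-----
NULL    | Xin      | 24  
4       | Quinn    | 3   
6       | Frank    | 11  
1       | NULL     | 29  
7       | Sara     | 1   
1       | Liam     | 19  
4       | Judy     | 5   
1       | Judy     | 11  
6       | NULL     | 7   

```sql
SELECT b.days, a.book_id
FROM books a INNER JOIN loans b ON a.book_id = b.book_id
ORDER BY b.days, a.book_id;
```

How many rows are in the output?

INNER JOIN keeps only pairs where the ON condition holds.
Matching on a.book_id = b.book_id. A NULL in a compared column never satisfies the condition.
- a row (book_id=7): matches 1 b row(s) → 1 output row(s).
- a row (book_id=2): no match → dropped.
- a row (book_id=8): no match → dropped.
- a row (book_id=7): matches 1 b row(s) → 1 output row(s).
- a row (book_id=NULL): no match → dropped.
- a row (book_id=2): no match → dropped.
Total: 2 rows.

2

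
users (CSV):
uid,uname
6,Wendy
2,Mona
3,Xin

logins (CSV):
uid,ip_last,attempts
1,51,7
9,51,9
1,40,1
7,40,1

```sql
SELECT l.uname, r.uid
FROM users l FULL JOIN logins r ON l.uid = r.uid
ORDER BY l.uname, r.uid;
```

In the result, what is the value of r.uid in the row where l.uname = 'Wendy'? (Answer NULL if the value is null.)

NULL

FULL OUTER JOIN keeps every row from both sides; unmatched rows get NULL for the other side's columns.
Matching on l.uid = r.uid.
- l row (uid=6): no match → kept, r columns NULL.
- l row (uid=2): no match → kept, r columns NULL.
- l row (uid=3): no match → kept, r columns NULL.
- 4 row(s) from r found no l partner → padded with NULL.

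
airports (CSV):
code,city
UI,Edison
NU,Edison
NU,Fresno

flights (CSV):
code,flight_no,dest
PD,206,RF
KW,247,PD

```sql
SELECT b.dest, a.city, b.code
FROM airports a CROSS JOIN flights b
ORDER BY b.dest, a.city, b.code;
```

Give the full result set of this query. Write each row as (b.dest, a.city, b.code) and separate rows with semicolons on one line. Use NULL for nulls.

(PD, Edison, KW); (PD, Edison, KW); (PD, Fresno, KW); (RF, Edison, PD); (RF, Edison, PD); (RF, Fresno, PD)

CROSS JOIN pairs every row of `airports` with every row of `flights`: 3 × 2 = 6 rows.
After projecting and ordering:
b.dest | a.city | b.code
PD | Edison | KW
PD | Edison | KW
PD | Fresno | KW
RF | Edison | PD
RF | Edison | PD
RF | Fresno | PD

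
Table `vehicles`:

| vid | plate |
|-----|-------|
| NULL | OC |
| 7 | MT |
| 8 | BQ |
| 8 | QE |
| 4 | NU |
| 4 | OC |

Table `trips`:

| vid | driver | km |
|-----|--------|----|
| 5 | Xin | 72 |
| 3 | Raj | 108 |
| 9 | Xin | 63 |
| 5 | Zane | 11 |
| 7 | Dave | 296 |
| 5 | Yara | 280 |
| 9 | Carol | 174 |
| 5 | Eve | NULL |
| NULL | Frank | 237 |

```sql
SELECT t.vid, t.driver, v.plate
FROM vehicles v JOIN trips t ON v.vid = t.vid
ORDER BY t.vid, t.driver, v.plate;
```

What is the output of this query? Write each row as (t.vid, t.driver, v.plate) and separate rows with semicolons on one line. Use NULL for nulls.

INNER JOIN keeps only pairs where the ON condition holds.
Matching on v.vid = t.vid. A NULL in a compared column never satisfies the condition.
- vid=NULL: no matching t row, dropped.
- vid=7: 1 matching t row(s), so 1 row(s) emitted.
- vid=8: no matching t row, dropped.
- vid=8: no matching t row, dropped.
- vid=4: no matching t row, dropped.
- vid=4: no matching t row, dropped.
After projecting and ordering:
t.vid | t.driver | v.plate
7 | Dave | MT

(7, Dave, MT)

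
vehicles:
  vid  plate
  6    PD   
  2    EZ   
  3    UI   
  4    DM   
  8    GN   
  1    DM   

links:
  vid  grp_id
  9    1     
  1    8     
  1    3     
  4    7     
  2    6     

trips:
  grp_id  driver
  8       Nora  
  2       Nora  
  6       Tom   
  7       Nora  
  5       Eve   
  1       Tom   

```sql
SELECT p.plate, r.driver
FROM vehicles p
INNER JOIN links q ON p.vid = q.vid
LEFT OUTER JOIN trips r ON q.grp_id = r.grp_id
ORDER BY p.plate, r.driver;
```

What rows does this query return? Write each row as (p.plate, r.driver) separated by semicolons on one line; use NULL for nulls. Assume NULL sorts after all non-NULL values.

(DM, Nora); (DM, Nora); (DM, NULL); (EZ, Tom)

Step 1 — p INNER JOIN q on vid → 4 row(s).
Then LEFT JOIN `trips r` on grp_id: each of those 4 rows is kept; rows whose q.grp_id has no match in r get NULL for r's columns.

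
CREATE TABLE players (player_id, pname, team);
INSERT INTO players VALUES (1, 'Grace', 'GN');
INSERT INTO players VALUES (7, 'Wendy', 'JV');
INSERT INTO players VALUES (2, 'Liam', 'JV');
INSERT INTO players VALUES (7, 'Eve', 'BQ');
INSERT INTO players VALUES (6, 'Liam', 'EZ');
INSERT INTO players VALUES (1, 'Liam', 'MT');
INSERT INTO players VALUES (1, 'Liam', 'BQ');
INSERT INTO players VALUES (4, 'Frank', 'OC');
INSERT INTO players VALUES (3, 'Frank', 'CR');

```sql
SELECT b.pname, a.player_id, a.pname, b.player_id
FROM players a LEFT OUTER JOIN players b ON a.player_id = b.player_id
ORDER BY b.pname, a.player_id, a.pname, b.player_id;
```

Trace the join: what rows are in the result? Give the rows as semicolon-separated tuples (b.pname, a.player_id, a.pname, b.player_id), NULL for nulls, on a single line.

(Eve, 7, Eve, 7); (Eve, 7, Wendy, 7); (Frank, 3, Frank, 3); (Frank, 4, Frank, 4); (Grace, 1, Grace, 1); (Grace, 1, Liam, 1); (Grace, 1, Liam, 1); (Liam, 1, Grace, 1); (Liam, 1, Grace, 1); (Liam, 1, Liam, 1); (Liam, 1, Liam, 1); (Liam, 1, Liam, 1); (Liam, 1, Liam, 1); (Liam, 2, Liam, 2); (Liam, 6, Liam, 6); (Wendy, 7, Eve, 7); (Wendy, 7, Wendy, 7)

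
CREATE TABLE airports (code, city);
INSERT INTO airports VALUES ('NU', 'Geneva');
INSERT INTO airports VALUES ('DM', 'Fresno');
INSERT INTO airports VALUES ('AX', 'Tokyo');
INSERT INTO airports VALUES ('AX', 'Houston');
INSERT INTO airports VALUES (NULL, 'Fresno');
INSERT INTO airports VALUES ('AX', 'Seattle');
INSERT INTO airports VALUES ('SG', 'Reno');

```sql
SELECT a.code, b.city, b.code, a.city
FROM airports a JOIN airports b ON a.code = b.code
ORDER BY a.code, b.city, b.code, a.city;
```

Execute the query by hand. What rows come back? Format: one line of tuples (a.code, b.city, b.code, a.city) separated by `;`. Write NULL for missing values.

(AX, Houston, AX, Houston); (AX, Houston, AX, Seattle); (AX, Houston, AX, Tokyo); (AX, Seattle, AX, Houston); (AX, Seattle, AX, Seattle); (AX, Seattle, AX, Tokyo); (AX, Tokyo, AX, Houston); (AX, Tokyo, AX, Seattle); (AX, Tokyo, AX, Tokyo); (DM, Fresno, DM, Fresno); (NU, Geneva, NU, Geneva); (SG, Reno, SG, Reno)

INNER JOIN keeps only pairs where the ON condition holds.
Matching on a.code = b.code. A NULL in a compared column never satisfies the condition.
Matched pairs: 12.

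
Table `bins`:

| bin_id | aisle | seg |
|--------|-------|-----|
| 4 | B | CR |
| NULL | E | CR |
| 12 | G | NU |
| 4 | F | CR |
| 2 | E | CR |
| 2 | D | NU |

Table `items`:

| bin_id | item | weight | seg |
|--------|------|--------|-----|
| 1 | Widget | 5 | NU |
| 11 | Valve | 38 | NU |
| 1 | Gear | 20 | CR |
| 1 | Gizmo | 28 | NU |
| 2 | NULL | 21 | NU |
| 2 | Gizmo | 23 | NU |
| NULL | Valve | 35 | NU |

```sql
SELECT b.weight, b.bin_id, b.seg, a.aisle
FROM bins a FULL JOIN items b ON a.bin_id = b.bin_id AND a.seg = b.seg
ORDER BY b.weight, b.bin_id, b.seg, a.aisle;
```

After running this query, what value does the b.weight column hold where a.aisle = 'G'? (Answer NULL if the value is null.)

FULL OUTER JOIN keeps every row from both sides; unmatched rows get NULL for the other side's columns.
Matching on a.bin_id = b.bin_id AND a.seg = b.seg. A NULL in a compared column never satisfies the condition.
Matched pairs: 2; unmatched a rows kept: 5; unmatched b rows kept: 5.

NULL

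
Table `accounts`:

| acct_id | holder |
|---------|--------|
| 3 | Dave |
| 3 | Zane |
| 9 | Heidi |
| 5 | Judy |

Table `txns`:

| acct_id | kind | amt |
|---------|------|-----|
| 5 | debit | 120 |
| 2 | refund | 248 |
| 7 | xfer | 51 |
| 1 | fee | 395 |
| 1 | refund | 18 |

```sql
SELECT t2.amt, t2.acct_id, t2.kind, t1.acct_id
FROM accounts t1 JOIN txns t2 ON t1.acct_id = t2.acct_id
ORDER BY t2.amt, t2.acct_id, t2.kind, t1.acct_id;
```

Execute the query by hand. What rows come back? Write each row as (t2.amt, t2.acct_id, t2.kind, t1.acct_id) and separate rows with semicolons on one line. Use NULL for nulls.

(120, 5, debit, 5)

INNER JOIN keeps only pairs where the ON condition holds.
Matching on t1.acct_id = t2.acct_id.
Matched pairs: 1.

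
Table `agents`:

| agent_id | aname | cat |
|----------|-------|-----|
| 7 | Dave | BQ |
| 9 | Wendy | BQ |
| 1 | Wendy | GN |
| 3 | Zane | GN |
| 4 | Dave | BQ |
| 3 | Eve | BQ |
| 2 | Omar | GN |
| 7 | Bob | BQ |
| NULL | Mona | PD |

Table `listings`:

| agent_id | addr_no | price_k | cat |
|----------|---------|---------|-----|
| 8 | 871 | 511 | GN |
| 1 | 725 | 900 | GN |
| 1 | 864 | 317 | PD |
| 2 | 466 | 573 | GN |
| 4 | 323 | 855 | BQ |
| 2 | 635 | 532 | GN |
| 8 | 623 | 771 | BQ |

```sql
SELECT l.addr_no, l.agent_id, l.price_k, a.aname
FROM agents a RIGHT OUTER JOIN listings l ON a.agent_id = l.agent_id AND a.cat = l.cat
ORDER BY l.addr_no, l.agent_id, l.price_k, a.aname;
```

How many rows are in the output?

7

RIGHT JOIN keeps every row from `listings`; unmatched rows get NULL for `agents`'s columns.
Matching on a.agent_id = l.agent_id AND a.cat = l.cat. A NULL in a compared column never satisfies the condition.
- a[0] agent_id=7, cat=BQ → no match.
- a[1] agent_id=9, cat=BQ → no match.
- a[2] agent_id=1, cat=GN → 1 match(es) in l → 1 row(s).
- a[3] agent_id=3, cat=GN → no match.
- a[4] agent_id=4, cat=BQ → 1 match(es) in l → 1 row(s).
- a[5] agent_id=3, cat=BQ → no match.
- a[6] agent_id=2, cat=GN → 2 match(es) in l → 2 row(s).
- a[7] agent_id=7, cat=BQ → no match.
- a[8] agent_id=NULL, cat=PD → no match.
- 3 l row(s) had no a match → kept, a columns NULL.
Total: 4 matched + 3 padded = 7 rows.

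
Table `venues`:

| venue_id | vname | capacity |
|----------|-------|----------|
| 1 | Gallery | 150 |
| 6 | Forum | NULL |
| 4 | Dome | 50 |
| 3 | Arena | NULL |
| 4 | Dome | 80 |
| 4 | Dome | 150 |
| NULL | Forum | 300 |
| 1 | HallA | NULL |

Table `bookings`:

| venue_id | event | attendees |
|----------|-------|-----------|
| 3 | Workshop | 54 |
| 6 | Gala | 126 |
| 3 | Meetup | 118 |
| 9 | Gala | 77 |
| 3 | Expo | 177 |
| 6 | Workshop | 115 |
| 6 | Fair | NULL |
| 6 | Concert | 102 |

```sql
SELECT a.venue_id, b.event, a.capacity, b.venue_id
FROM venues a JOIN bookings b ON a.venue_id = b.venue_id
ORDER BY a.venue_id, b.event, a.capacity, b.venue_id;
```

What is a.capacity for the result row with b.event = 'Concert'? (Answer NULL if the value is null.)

NULL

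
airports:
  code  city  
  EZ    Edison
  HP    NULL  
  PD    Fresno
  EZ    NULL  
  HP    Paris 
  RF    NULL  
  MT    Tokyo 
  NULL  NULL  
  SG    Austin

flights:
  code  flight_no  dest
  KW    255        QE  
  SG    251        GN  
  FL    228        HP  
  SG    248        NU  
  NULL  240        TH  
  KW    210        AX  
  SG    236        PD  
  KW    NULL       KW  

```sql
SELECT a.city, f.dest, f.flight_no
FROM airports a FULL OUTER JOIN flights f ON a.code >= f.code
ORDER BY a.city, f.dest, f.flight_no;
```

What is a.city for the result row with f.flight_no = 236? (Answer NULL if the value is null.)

FULL OUTER JOIN keeps every row from both sides; unmatched rows get NULL for the other side's columns.
Matching on a.code >= f.code. A NULL in a compared column never satisfies the condition.
- code=EZ: no f row matches, row kept with f columns NULL.
- code=HP: 1 matching f row(s), so 1 row(s) emitted.
- code=PD: 4 matching f row(s), so 4 row(s) emitted.
- code=EZ: no f row matches, row kept with f columns NULL.
- code=HP: 1 matching f row(s), so 1 row(s) emitted.
- code=RF: 4 matching f row(s), so 4 row(s) emitted.
- code=MT: 4 matching f row(s), so 4 row(s) emitted.
- code=NULL: no f row matches, row kept with f columns NULL.
- code=SG: 7 matching f row(s), so 7 row(s) emitted.
- 1 f row(s) had no a match → kept, a columns NULL.

Austin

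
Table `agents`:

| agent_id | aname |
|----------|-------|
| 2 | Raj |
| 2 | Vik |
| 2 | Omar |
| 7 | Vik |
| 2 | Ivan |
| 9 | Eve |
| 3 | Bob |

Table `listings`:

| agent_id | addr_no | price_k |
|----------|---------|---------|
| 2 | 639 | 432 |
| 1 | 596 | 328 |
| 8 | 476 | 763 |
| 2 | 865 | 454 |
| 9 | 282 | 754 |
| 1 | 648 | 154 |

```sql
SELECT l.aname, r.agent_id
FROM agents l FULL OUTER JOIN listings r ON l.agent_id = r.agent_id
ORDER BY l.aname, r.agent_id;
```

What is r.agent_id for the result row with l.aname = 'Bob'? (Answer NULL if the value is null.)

NULL

FULL OUTER JOIN keeps every row from both sides; unmatched rows get NULL for the other side's columns.
Matching on l.agent_id = r.agent_id.
- l (agent_id=2) pairs with 2 row(s) of r.
- l (agent_id=2) pairs with 2 row(s) of r.
- l (agent_id=2) pairs with 2 row(s) of r.
- l (agent_id=7) has no partner → padded with NULL.
- l (agent_id=2) pairs with 2 row(s) of r.
- l (agent_id=9) pairs with 1 row(s) of r.
- l (agent_id=3) has no partner → padded with NULL.
- 3 row(s) from r found no l partner → padded with NULL.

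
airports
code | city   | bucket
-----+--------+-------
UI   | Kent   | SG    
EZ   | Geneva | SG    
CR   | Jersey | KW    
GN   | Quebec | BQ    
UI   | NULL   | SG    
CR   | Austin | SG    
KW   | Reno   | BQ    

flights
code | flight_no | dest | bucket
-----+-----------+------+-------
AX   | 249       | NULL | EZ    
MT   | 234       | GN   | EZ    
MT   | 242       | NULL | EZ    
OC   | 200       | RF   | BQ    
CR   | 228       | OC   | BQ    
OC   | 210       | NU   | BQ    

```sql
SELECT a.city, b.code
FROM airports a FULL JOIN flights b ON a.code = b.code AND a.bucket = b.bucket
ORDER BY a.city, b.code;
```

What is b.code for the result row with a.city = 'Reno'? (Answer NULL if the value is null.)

NULL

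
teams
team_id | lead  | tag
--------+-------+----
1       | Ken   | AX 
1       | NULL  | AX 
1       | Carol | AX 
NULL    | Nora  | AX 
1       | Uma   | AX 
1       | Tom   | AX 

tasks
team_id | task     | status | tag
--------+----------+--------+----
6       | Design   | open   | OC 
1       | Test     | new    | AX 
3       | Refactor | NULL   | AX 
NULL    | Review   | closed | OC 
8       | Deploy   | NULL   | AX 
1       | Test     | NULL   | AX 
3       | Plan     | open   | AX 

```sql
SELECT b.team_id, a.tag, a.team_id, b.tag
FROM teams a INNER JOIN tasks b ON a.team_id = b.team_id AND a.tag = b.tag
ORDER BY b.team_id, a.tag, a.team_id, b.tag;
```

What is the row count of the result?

INNER JOIN keeps only pairs where the ON condition holds.
Matching on a.team_id = b.team_id AND a.tag = b.tag. A NULL in a compared column never satisfies the condition.
- a[0] team_id=1, tag=AX → 2 match(es) in b → 2 row(s).
- a[1] team_id=1, tag=AX → 2 match(es) in b → 2 row(s).
- a[2] team_id=1, tag=AX → 2 match(es) in b → 2 row(s).
- a[3] team_id=NULL, tag=AX → no match; dropped.
- a[4] team_id=1, tag=AX → 2 match(es) in b → 2 row(s).
- a[5] team_id=1, tag=AX → 2 match(es) in b → 2 row(s).
Total: 10 rows.

10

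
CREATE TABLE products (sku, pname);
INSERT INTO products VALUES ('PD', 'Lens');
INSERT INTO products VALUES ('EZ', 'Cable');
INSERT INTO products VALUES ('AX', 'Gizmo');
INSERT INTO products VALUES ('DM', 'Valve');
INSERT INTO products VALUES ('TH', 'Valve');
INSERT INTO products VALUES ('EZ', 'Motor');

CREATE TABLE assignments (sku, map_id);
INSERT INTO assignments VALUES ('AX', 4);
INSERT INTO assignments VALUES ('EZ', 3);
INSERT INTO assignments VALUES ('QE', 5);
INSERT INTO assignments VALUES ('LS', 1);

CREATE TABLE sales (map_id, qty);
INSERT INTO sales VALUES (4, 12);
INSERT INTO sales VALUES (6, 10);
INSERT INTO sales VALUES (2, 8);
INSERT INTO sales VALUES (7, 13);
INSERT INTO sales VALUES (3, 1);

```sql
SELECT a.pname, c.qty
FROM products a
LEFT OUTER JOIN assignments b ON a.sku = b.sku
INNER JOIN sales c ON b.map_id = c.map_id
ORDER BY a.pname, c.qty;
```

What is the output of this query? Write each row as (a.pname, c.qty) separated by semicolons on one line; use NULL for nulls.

(Cable, 1); (Gizmo, 12); (Motor, 1)

Evaluate left to right. First `products a LEFT JOIN assignments b` on sku: 6 row(s).
Then INNER JOIN `sales c` on map_id: keep only rows whose b.map_id appears in c.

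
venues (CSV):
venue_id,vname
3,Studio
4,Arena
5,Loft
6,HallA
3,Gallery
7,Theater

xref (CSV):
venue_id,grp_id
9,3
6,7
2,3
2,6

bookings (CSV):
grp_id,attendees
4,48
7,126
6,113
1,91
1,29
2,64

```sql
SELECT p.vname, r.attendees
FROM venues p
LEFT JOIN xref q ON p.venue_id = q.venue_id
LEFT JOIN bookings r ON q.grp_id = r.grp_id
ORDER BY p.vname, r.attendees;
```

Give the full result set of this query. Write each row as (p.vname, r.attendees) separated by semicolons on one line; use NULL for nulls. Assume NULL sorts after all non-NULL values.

Joins associate left-to-right: venues LEFT JOIN xref on venue_id gives 6 intermediate row(s).
Then LEFT JOIN `bookings r` on grp_id: each of those 6 rows is kept; rows whose q.grp_id has no match in r get NULL for r's columns.

(Arena, NULL); (Gallery, NULL); (HallA, 126); (Loft, NULL); (Studio, NULL); (Theater, NULL)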